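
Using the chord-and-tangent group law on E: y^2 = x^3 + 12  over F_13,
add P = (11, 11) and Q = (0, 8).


P != Q, so use the chord formula.
s = (y2 - y1) / (x2 - x1) = (10) / (2) mod 13 = 5
x3 = s^2 - x1 - x2 mod 13 = 5^2 - 11 - 0 = 1
y3 = s (x1 - x3) - y1 mod 13 = 5 * (11 - 1) - 11 = 0

P + Q = (1, 0)


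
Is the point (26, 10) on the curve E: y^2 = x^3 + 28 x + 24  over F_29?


Check whether y^2 = x^3 + 28 x + 24 (mod 29) for (x, y) = (26, 10).
LHS: y^2 = 10^2 mod 29 = 13
RHS: x^3 + 28 x + 24 = 26^3 + 28*26 + 24 mod 29 = 0
LHS != RHS

No, not on the curve


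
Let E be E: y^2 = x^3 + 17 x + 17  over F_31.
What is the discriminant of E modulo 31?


4 a^3 + 27 b^2 = 4*17^3 + 27*17^2 = 19652 + 7803 = 27455
Delta = -16 * (27455) = -439280
Delta mod 31 = 21

Delta = 21 (mod 31)


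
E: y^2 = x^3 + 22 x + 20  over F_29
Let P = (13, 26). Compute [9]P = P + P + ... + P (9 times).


k = 9 = 1001_2 (binary, LSB first: 1001)
Double-and-add from P = (13, 26):
  bit 0 = 1: acc = O + (13, 26) = (13, 26)
  bit 1 = 0: acc unchanged = (13, 26)
  bit 2 = 0: acc unchanged = (13, 26)
  bit 3 = 1: acc = (13, 26) + (21, 12) = (18, 19)

9P = (18, 19)


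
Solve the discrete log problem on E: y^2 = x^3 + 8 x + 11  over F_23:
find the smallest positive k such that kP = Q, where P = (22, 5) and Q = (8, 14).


Enumerate multiples of P until we hit Q = (8, 14):
  1P = (22, 5)
  2P = (20, 11)
  3P = (13, 14)
  4P = (12, 8)
  5P = (16, 7)
  6P = (3, 4)
  7P = (11, 21)
  8P = (2, 14)
  9P = (8, 14)
Match found at i = 9.

k = 9


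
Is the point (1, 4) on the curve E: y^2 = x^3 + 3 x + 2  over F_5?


Check whether y^2 = x^3 + 3 x + 2 (mod 5) for (x, y) = (1, 4).
LHS: y^2 = 4^2 mod 5 = 1
RHS: x^3 + 3 x + 2 = 1^3 + 3*1 + 2 mod 5 = 1
LHS = RHS

Yes, on the curve


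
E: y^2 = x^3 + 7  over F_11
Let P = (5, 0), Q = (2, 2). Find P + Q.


P != Q, so use the chord formula.
s = (y2 - y1) / (x2 - x1) = (2) / (8) mod 11 = 3
x3 = s^2 - x1 - x2 mod 11 = 3^2 - 5 - 2 = 2
y3 = s (x1 - x3) - y1 mod 11 = 3 * (5 - 2) - 0 = 9

P + Q = (2, 9)


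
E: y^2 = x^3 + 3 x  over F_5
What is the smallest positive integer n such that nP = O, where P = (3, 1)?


Compute successive multiples of P until we hit O:
  1P = (3, 1)
  2P = (4, 4)
  3P = (2, 2)
  4P = (1, 2)
  5P = (0, 0)
  6P = (1, 3)
  7P = (2, 3)
  8P = (4, 1)
  ... (continuing to 10P)
  10P = O

ord(P) = 10


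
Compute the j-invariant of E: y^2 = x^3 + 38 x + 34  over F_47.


Delta = -16(4 a^3 + 27 b^2) mod 47 = 15
-1728 * (4 a)^3 = -1728 * (4*38)^3 mod 47 = 24
j = 24 * 15^(-1) mod 47 = 11

j = 11 (mod 47)


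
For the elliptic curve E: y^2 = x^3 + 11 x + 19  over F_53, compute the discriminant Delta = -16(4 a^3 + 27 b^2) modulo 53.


4 a^3 + 27 b^2 = 4*11^3 + 27*19^2 = 5324 + 9747 = 15071
Delta = -16 * (15071) = -241136
Delta mod 53 = 14

Delta = 14 (mod 53)


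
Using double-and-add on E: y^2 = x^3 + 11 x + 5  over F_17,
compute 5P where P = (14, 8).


k = 5 = 101_2 (binary, LSB first: 101)
Double-and-add from P = (14, 8):
  bit 0 = 1: acc = O + (14, 8) = (14, 8)
  bit 1 = 0: acc unchanged = (14, 8)
  bit 2 = 1: acc = (14, 8) + (9, 0) = (2, 1)

5P = (2, 1)


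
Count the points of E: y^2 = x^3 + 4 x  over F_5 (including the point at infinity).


For each x in F_5, count y with y^2 = x^3 + 4 x + 0 mod 5:
  x = 0: RHS = 0, y in [0]  -> 1 point(s)
  x = 1: RHS = 0, y in [0]  -> 1 point(s)
  x = 2: RHS = 1, y in [1, 4]  -> 2 point(s)
  x = 3: RHS = 4, y in [2, 3]  -> 2 point(s)
  x = 4: RHS = 0, y in [0]  -> 1 point(s)
Affine points: 7. Add the point at infinity: total = 8.

#E(F_5) = 8


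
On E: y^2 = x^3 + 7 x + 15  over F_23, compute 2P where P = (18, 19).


Doubling: s = (3 x1^2 + a) / (2 y1)
s = (3*18^2 + 7) / (2*19) mod 23 = 7
x3 = s^2 - 2 x1 mod 23 = 7^2 - 2*18 = 13
y3 = s (x1 - x3) - y1 mod 23 = 7 * (18 - 13) - 19 = 16

2P = (13, 16)


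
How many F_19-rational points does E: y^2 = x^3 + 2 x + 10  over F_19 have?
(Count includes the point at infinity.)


For each x in F_19, count y with y^2 = x^3 + 2 x + 10 mod 19:
  x = 3: RHS = 5, y in [9, 10]  -> 2 point(s)
  x = 4: RHS = 6, y in [5, 14]  -> 2 point(s)
  x = 7: RHS = 6, y in [5, 14]  -> 2 point(s)
  x = 8: RHS = 6, y in [5, 14]  -> 2 point(s)
  x = 9: RHS = 16, y in [4, 15]  -> 2 point(s)
  x = 10: RHS = 4, y in [2, 17]  -> 2 point(s)
  x = 17: RHS = 17, y in [6, 13]  -> 2 point(s)
  x = 18: RHS = 7, y in [8, 11]  -> 2 point(s)
Affine points: 16. Add the point at infinity: total = 17.

#E(F_19) = 17


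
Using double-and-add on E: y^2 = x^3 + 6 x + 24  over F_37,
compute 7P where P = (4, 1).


k = 7 = 111_2 (binary, LSB first: 111)
Double-and-add from P = (4, 1):
  bit 0 = 1: acc = O + (4, 1) = (4, 1)
  bit 1 = 1: acc = (4, 1) + (18, 28) = (14, 22)
  bit 2 = 1: acc = (14, 22) + (26, 12) = (9, 17)

7P = (9, 17)


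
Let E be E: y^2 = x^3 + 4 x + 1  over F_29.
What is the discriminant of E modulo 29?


4 a^3 + 27 b^2 = 4*4^3 + 27*1^2 = 256 + 27 = 283
Delta = -16 * (283) = -4528
Delta mod 29 = 25

Delta = 25 (mod 29)


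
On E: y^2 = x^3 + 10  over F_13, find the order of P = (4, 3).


Compute successive multiples of P until we hit O:
  1P = (4, 3)
  2P = (4, 10)
  3P = O

ord(P) = 3


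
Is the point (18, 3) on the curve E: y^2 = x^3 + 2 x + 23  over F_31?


Check whether y^2 = x^3 + 2 x + 23 (mod 31) for (x, y) = (18, 3).
LHS: y^2 = 3^2 mod 31 = 9
RHS: x^3 + 2 x + 23 = 18^3 + 2*18 + 23 mod 31 = 1
LHS != RHS

No, not on the curve


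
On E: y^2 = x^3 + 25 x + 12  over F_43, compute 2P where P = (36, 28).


Doubling: s = (3 x1^2 + a) / (2 y1)
s = (3*36^2 + 25) / (2*28) mod 43 = 0
x3 = s^2 - 2 x1 mod 43 = 0^2 - 2*36 = 14
y3 = s (x1 - x3) - y1 mod 43 = 0 * (36 - 14) - 28 = 15

2P = (14, 15)


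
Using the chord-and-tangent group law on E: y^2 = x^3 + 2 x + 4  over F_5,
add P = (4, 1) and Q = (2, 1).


P != Q, so use the chord formula.
s = (y2 - y1) / (x2 - x1) = (0) / (3) mod 5 = 0
x3 = s^2 - x1 - x2 mod 5 = 0^2 - 4 - 2 = 4
y3 = s (x1 - x3) - y1 mod 5 = 0 * (4 - 4) - 1 = 4

P + Q = (4, 4)


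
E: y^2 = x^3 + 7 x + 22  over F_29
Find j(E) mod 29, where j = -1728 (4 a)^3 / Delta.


Delta = -16(4 a^3 + 27 b^2) mod 29 = 3
-1728 * (4 a)^3 = -1728 * (4*7)^3 mod 29 = 17
j = 17 * 3^(-1) mod 29 = 25

j = 25 (mod 29)


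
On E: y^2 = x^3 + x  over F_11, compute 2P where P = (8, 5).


Doubling: s = (3 x1^2 + a) / (2 y1)
s = (3*8^2 + 1) / (2*5) mod 11 = 5
x3 = s^2 - 2 x1 mod 11 = 5^2 - 2*8 = 9
y3 = s (x1 - x3) - y1 mod 11 = 5 * (8 - 9) - 5 = 1

2P = (9, 1)


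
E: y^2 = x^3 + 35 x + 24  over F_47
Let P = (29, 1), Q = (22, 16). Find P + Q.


P != Q, so use the chord formula.
s = (y2 - y1) / (x2 - x1) = (15) / (40) mod 47 = 18
x3 = s^2 - x1 - x2 mod 47 = 18^2 - 29 - 22 = 38
y3 = s (x1 - x3) - y1 mod 47 = 18 * (29 - 38) - 1 = 25

P + Q = (38, 25)


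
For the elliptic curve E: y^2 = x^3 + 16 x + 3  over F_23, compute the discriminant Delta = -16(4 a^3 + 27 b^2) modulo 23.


4 a^3 + 27 b^2 = 4*16^3 + 27*3^2 = 16384 + 243 = 16627
Delta = -16 * (16627) = -266032
Delta mod 23 = 9

Delta = 9 (mod 23)


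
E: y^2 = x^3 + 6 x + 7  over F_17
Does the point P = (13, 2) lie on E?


Check whether y^2 = x^3 + 6 x + 7 (mod 17) for (x, y) = (13, 2).
LHS: y^2 = 2^2 mod 17 = 4
RHS: x^3 + 6 x + 7 = 13^3 + 6*13 + 7 mod 17 = 4
LHS = RHS

Yes, on the curve


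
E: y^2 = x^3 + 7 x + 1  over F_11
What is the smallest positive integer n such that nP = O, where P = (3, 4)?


Compute successive multiples of P until we hit O:
  1P = (3, 4)
  2P = (10, 2)
  3P = (1, 8)
  4P = (0, 1)
  5P = (9, 1)
  6P = (2, 1)
  7P = (4, 4)
  8P = (4, 7)
  ... (continuing to 15P)
  15P = O

ord(P) = 15


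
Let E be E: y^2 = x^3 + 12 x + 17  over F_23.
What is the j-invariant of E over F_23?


Delta = -16(4 a^3 + 27 b^2) mod 23 = 11
-1728 * (4 a)^3 = -1728 * (4*12)^3 mod 23 = 22
j = 22 * 11^(-1) mod 23 = 2

j = 2 (mod 23)


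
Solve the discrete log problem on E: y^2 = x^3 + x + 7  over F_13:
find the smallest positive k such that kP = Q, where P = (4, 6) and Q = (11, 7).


Enumerate multiples of P until we hit Q = (11, 7):
  1P = (4, 6)
  2P = (1, 3)
  3P = (9, 2)
  4P = (10, 4)
  5P = (2, 2)
  6P = (11, 6)
  7P = (11, 7)
Match found at i = 7.

k = 7


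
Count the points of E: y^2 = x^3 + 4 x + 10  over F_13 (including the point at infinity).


For each x in F_13, count y with y^2 = x^3 + 4 x + 10 mod 13:
  x = 0: RHS = 10, y in [6, 7]  -> 2 point(s)
  x = 2: RHS = 0, y in [0]  -> 1 point(s)
  x = 3: RHS = 10, y in [6, 7]  -> 2 point(s)
  x = 4: RHS = 12, y in [5, 8]  -> 2 point(s)
  x = 5: RHS = 12, y in [5, 8]  -> 2 point(s)
  x = 6: RHS = 3, y in [4, 9]  -> 2 point(s)
  x = 7: RHS = 4, y in [2, 11]  -> 2 point(s)
  x = 10: RHS = 10, y in [6, 7]  -> 2 point(s)
Affine points: 15. Add the point at infinity: total = 16.

#E(F_13) = 16


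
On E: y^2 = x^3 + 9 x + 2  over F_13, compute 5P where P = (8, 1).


k = 5 = 101_2 (binary, LSB first: 101)
Double-and-add from P = (8, 1):
  bit 0 = 1: acc = O + (8, 1) = (8, 1)
  bit 1 = 0: acc unchanged = (8, 1)
  bit 2 = 1: acc = (8, 1) + (1, 8) = (5, 9)

5P = (5, 9)


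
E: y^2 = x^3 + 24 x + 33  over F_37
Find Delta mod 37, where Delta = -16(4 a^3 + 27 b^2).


4 a^3 + 27 b^2 = 4*24^3 + 27*33^2 = 55296 + 29403 = 84699
Delta = -16 * (84699) = -1355184
Delta mod 37 = 15

Delta = 15 (mod 37)


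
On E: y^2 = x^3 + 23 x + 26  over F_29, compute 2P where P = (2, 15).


Doubling: s = (3 x1^2 + a) / (2 y1)
s = (3*2^2 + 23) / (2*15) mod 29 = 6
x3 = s^2 - 2 x1 mod 29 = 6^2 - 2*2 = 3
y3 = s (x1 - x3) - y1 mod 29 = 6 * (2 - 3) - 15 = 8

2P = (3, 8)


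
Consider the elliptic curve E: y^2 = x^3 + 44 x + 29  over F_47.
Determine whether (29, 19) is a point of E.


Check whether y^2 = x^3 + 44 x + 29 (mod 47) for (x, y) = (29, 19).
LHS: y^2 = 19^2 mod 47 = 32
RHS: x^3 + 44 x + 29 = 29^3 + 44*29 + 29 mod 47 = 32
LHS = RHS

Yes, on the curve


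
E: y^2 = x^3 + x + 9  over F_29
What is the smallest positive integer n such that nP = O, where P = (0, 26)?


Compute successive multiples of P until we hit O:
  1P = (0, 26)
  2P = (25, 12)
  3P = (9, 15)
  4P = (24, 13)
  5P = (28, 23)
  6P = (10, 2)
  7P = (12, 26)
  8P = (17, 3)
  ... (continuing to 33P)
  33P = O

ord(P) = 33


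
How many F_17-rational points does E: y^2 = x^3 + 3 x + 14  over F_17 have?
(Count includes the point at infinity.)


For each x in F_17, count y with y^2 = x^3 + 3 x + 14 mod 17:
  x = 1: RHS = 1, y in [1, 16]  -> 2 point(s)
  x = 3: RHS = 16, y in [4, 13]  -> 2 point(s)
  x = 5: RHS = 1, y in [1, 16]  -> 2 point(s)
  x = 7: RHS = 4, y in [2, 15]  -> 2 point(s)
  x = 11: RHS = 1, y in [1, 16]  -> 2 point(s)
  x = 15: RHS = 0, y in [0]  -> 1 point(s)
Affine points: 11. Add the point at infinity: total = 12.

#E(F_17) = 12


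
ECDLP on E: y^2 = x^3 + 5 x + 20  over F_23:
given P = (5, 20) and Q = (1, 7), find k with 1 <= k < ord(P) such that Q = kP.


Enumerate multiples of P until we hit Q = (1, 7):
  1P = (5, 20)
  2P = (17, 2)
  3P = (9, 9)
  4P = (18, 10)
  5P = (1, 7)
Match found at i = 5.

k = 5


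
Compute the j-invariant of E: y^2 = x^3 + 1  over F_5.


Delta = -16(4 a^3 + 27 b^2) mod 5 = 3
-1728 * (4 a)^3 = -1728 * (4*0)^3 mod 5 = 0
j = 0 * 3^(-1) mod 5 = 0

j = 0 (mod 5)


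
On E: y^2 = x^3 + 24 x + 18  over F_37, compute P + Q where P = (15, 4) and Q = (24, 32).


P != Q, so use the chord formula.
s = (y2 - y1) / (x2 - x1) = (28) / (9) mod 37 = 36
x3 = s^2 - x1 - x2 mod 37 = 36^2 - 15 - 24 = 36
y3 = s (x1 - x3) - y1 mod 37 = 36 * (15 - 36) - 4 = 17

P + Q = (36, 17)


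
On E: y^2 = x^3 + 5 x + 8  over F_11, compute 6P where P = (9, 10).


k = 6 = 110_2 (binary, LSB first: 011)
Double-and-add from P = (9, 10):
  bit 0 = 0: acc unchanged = O
  bit 1 = 1: acc = O + (2, 2) = (2, 2)
  bit 2 = 1: acc = (2, 2) + (1, 5) = (6, 10)

6P = (6, 10)


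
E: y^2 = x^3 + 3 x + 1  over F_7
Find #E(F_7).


For each x in F_7, count y with y^2 = x^3 + 3 x + 1 mod 7:
  x = 0: RHS = 1, y in [1, 6]  -> 2 point(s)
  x = 2: RHS = 1, y in [1, 6]  -> 2 point(s)
  x = 3: RHS = 2, y in [3, 4]  -> 2 point(s)
  x = 4: RHS = 0, y in [0]  -> 1 point(s)
  x = 5: RHS = 1, y in [1, 6]  -> 2 point(s)
  x = 6: RHS = 4, y in [2, 5]  -> 2 point(s)
Affine points: 11. Add the point at infinity: total = 12.

#E(F_7) = 12


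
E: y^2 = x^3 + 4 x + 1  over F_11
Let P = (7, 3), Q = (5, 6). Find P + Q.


P != Q, so use the chord formula.
s = (y2 - y1) / (x2 - x1) = (3) / (9) mod 11 = 4
x3 = s^2 - x1 - x2 mod 11 = 4^2 - 7 - 5 = 4
y3 = s (x1 - x3) - y1 mod 11 = 4 * (7 - 4) - 3 = 9

P + Q = (4, 9)


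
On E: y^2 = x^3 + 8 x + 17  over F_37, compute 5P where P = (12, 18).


k = 5 = 101_2 (binary, LSB first: 101)
Double-and-add from P = (12, 18):
  bit 0 = 1: acc = O + (12, 18) = (12, 18)
  bit 1 = 0: acc unchanged = (12, 18)
  bit 2 = 1: acc = (12, 18) + (32, 0) = (26, 2)

5P = (26, 2)


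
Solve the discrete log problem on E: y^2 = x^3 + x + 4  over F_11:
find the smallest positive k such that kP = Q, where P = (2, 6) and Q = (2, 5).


Enumerate multiples of P until we hit Q = (2, 5):
  1P = (2, 6)
  2P = (0, 9)
  3P = (3, 1)
  4P = (9, 7)
  5P = (9, 4)
  6P = (3, 10)
  7P = (0, 2)
  8P = (2, 5)
Match found at i = 8.

k = 8


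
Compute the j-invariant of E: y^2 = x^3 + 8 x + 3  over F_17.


Delta = -16(4 a^3 + 27 b^2) mod 17 = 13
-1728 * (4 a)^3 = -1728 * (4*8)^3 mod 17 = 3
j = 3 * 13^(-1) mod 17 = 12

j = 12 (mod 17)


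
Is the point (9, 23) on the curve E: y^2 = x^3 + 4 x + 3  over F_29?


Check whether y^2 = x^3 + 4 x + 3 (mod 29) for (x, y) = (9, 23).
LHS: y^2 = 23^2 mod 29 = 7
RHS: x^3 + 4 x + 3 = 9^3 + 4*9 + 3 mod 29 = 14
LHS != RHS

No, not on the curve


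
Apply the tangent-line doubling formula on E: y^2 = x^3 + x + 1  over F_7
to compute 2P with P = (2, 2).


Doubling: s = (3 x1^2 + a) / (2 y1)
s = (3*2^2 + 1) / (2*2) mod 7 = 5
x3 = s^2 - 2 x1 mod 7 = 5^2 - 2*2 = 0
y3 = s (x1 - x3) - y1 mod 7 = 5 * (2 - 0) - 2 = 1

2P = (0, 1)


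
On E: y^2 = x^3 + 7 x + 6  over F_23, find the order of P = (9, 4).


Compute successive multiples of P until we hit O:
  1P = (9, 4)
  2P = (17, 22)
  3P = (15, 17)
  4P = (12, 1)
  5P = (3, 13)
  6P = (19, 11)
  7P = (4, 11)
  8P = (0, 11)
  ... (continuing to 21P)
  21P = O

ord(P) = 21


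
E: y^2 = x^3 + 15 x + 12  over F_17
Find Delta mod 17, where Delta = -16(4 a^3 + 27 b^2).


4 a^3 + 27 b^2 = 4*15^3 + 27*12^2 = 13500 + 3888 = 17388
Delta = -16 * (17388) = -278208
Delta mod 17 = 14

Delta = 14 (mod 17)


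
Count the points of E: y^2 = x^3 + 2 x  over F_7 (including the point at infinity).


For each x in F_7, count y with y^2 = x^3 + 2 x + 0 mod 7:
  x = 0: RHS = 0, y in [0]  -> 1 point(s)
  x = 4: RHS = 2, y in [3, 4]  -> 2 point(s)
  x = 5: RHS = 2, y in [3, 4]  -> 2 point(s)
  x = 6: RHS = 4, y in [2, 5]  -> 2 point(s)
Affine points: 7. Add the point at infinity: total = 8.

#E(F_7) = 8


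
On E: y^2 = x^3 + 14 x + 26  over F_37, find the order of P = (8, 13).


Compute successive multiples of P until we hit O:
  1P = (8, 13)
  2P = (17, 21)
  3P = (0, 27)
  4P = (2, 32)
  5P = (36, 14)
  6P = (9, 20)
  7P = (32, 4)
  8P = (22, 20)
  ... (continuing to 36P)
  36P = O

ord(P) = 36


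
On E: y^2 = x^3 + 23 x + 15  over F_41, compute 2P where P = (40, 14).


k = 2 = 10_2 (binary, LSB first: 01)
Double-and-add from P = (40, 14):
  bit 0 = 0: acc unchanged = O
  bit 1 = 1: acc = O + (6, 0) = (6, 0)

2P = (6, 0)


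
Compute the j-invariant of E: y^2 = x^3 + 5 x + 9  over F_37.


Delta = -16(4 a^3 + 27 b^2) mod 37 = 2
-1728 * (4 a)^3 = -1728 * (4*5)^3 mod 37 = 14
j = 14 * 2^(-1) mod 37 = 7

j = 7 (mod 37)


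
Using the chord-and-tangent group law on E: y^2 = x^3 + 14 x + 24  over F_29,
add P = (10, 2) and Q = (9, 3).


P != Q, so use the chord formula.
s = (y2 - y1) / (x2 - x1) = (1) / (28) mod 29 = 28
x3 = s^2 - x1 - x2 mod 29 = 28^2 - 10 - 9 = 11
y3 = s (x1 - x3) - y1 mod 29 = 28 * (10 - 11) - 2 = 28

P + Q = (11, 28)


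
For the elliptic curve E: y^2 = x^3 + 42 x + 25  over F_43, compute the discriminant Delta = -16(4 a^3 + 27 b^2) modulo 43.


4 a^3 + 27 b^2 = 4*42^3 + 27*25^2 = 296352 + 16875 = 313227
Delta = -16 * (313227) = -5011632
Delta mod 43 = 18

Delta = 18 (mod 43)


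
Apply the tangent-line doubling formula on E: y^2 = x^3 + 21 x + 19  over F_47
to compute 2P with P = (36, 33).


Doubling: s = (3 x1^2 + a) / (2 y1)
s = (3*36^2 + 21) / (2*33) mod 47 = 40
x3 = s^2 - 2 x1 mod 47 = 40^2 - 2*36 = 24
y3 = s (x1 - x3) - y1 mod 47 = 40 * (36 - 24) - 33 = 24

2P = (24, 24)


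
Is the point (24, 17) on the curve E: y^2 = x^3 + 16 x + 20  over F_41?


Check whether y^2 = x^3 + 16 x + 20 (mod 41) for (x, y) = (24, 17).
LHS: y^2 = 17^2 mod 41 = 2
RHS: x^3 + 16 x + 20 = 24^3 + 16*24 + 20 mod 41 = 1
LHS != RHS

No, not on the curve


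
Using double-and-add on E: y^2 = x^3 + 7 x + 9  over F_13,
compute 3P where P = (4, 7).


k = 3 = 11_2 (binary, LSB first: 11)
Double-and-add from P = (4, 7):
  bit 0 = 1: acc = O + (4, 7) = (4, 7)
  bit 1 = 1: acc = (4, 7) + (1, 2) = (5, 0)

3P = (5, 0)


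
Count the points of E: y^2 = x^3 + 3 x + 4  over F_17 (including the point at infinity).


For each x in F_17, count y with y^2 = x^3 + 3 x + 4 mod 17:
  x = 0: RHS = 4, y in [2, 15]  -> 2 point(s)
  x = 1: RHS = 8, y in [5, 12]  -> 2 point(s)
  x = 2: RHS = 1, y in [1, 16]  -> 2 point(s)
  x = 5: RHS = 8, y in [5, 12]  -> 2 point(s)
  x = 6: RHS = 0, y in [0]  -> 1 point(s)
  x = 8: RHS = 13, y in [8, 9]  -> 2 point(s)
  x = 11: RHS = 8, y in [5, 12]  -> 2 point(s)
  x = 12: RHS = 0, y in [0]  -> 1 point(s)
  x = 13: RHS = 13, y in [8, 9]  -> 2 point(s)
  x = 14: RHS = 2, y in [6, 11]  -> 2 point(s)
  x = 16: RHS = 0, y in [0]  -> 1 point(s)
Affine points: 19. Add the point at infinity: total = 20.

#E(F_17) = 20


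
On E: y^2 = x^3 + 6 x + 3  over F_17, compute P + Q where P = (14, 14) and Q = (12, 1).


P != Q, so use the chord formula.
s = (y2 - y1) / (x2 - x1) = (4) / (15) mod 17 = 15
x3 = s^2 - x1 - x2 mod 17 = 15^2 - 14 - 12 = 12
y3 = s (x1 - x3) - y1 mod 17 = 15 * (14 - 12) - 14 = 16

P + Q = (12, 16)


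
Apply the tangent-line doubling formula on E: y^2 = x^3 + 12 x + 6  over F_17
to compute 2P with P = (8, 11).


Doubling: s = (3 x1^2 + a) / (2 y1)
s = (3*8^2 + 12) / (2*11) mod 17 = 0
x3 = s^2 - 2 x1 mod 17 = 0^2 - 2*8 = 1
y3 = s (x1 - x3) - y1 mod 17 = 0 * (8 - 1) - 11 = 6

2P = (1, 6)


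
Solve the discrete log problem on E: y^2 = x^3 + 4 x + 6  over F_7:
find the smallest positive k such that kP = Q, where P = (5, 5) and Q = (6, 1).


Enumerate multiples of P until we hit Q = (6, 1):
  1P = (5, 5)
  2P = (6, 6)
  3P = (4, 3)
  4P = (2, 1)
  5P = (1, 5)
  6P = (1, 2)
  7P = (2, 6)
  8P = (4, 4)
  9P = (6, 1)
Match found at i = 9.

k = 9


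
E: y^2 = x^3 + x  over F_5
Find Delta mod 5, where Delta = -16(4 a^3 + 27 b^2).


4 a^3 + 27 b^2 = 4*1^3 + 27*0^2 = 4 + 0 = 4
Delta = -16 * (4) = -64
Delta mod 5 = 1

Delta = 1 (mod 5)


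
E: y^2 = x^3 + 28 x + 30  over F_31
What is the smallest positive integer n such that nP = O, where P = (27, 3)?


Compute successive multiples of P until we hit O:
  1P = (27, 3)
  2P = (10, 16)
  3P = (14, 29)
  4P = (25, 24)
  5P = (4, 19)
  6P = (4, 12)
  7P = (25, 7)
  8P = (14, 2)
  ... (continuing to 11P)
  11P = O

ord(P) = 11


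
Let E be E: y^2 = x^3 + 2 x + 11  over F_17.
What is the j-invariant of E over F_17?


Delta = -16(4 a^3 + 27 b^2) mod 17 = 1
-1728 * (4 a)^3 = -1728 * (4*2)^3 mod 17 = 12
j = 12 * 1^(-1) mod 17 = 12

j = 12 (mod 17)


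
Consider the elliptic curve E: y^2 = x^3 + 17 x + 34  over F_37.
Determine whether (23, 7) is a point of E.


Check whether y^2 = x^3 + 17 x + 34 (mod 37) for (x, y) = (23, 7).
LHS: y^2 = 7^2 mod 37 = 12
RHS: x^3 + 17 x + 34 = 23^3 + 17*23 + 34 mod 37 = 12
LHS = RHS

Yes, on the curve


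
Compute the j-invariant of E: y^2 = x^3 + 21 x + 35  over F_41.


Delta = -16(4 a^3 + 27 b^2) mod 41 = 20
-1728 * (4 a)^3 = -1728 * (4*21)^3 mod 41 = 34
j = 34 * 20^(-1) mod 41 = 14

j = 14 (mod 41)


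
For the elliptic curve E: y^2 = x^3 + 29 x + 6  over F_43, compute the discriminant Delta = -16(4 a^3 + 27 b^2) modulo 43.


4 a^3 + 27 b^2 = 4*29^3 + 27*6^2 = 97556 + 972 = 98528
Delta = -16 * (98528) = -1576448
Delta mod 43 = 18

Delta = 18 (mod 43)


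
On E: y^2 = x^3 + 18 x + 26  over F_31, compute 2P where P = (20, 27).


Doubling: s = (3 x1^2 + a) / (2 y1)
s = (3*20^2 + 18) / (2*27) mod 31 = 26
x3 = s^2 - 2 x1 mod 31 = 26^2 - 2*20 = 16
y3 = s (x1 - x3) - y1 mod 31 = 26 * (20 - 16) - 27 = 15

2P = (16, 15)


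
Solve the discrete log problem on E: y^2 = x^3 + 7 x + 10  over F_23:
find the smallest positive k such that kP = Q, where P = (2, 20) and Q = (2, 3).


Enumerate multiples of P until we hit Q = (2, 3):
  1P = (2, 20)
  2P = (22, 5)
  3P = (1, 8)
  4P = (3, 14)
  5P = (8, 16)
  6P = (16, 20)
  7P = (5, 3)
  8P = (20, 13)
  9P = (14, 0)
  10P = (20, 10)
  11P = (5, 20)
  12P = (16, 3)
  13P = (8, 7)
  14P = (3, 9)
  15P = (1, 15)
  16P = (22, 18)
  17P = (2, 3)
Match found at i = 17.

k = 17


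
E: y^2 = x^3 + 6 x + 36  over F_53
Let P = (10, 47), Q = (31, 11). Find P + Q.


P != Q, so use the chord formula.
s = (y2 - y1) / (x2 - x1) = (17) / (21) mod 53 = 21
x3 = s^2 - x1 - x2 mod 53 = 21^2 - 10 - 31 = 29
y3 = s (x1 - x3) - y1 mod 53 = 21 * (10 - 29) - 47 = 31

P + Q = (29, 31)


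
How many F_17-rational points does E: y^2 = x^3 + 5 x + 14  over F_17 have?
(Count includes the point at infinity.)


For each x in F_17, count y with y^2 = x^3 + 5 x + 14 mod 17:
  x = 2: RHS = 15, y in [7, 10]  -> 2 point(s)
  x = 4: RHS = 13, y in [8, 9]  -> 2 point(s)
  x = 7: RHS = 1, y in [1, 16]  -> 2 point(s)
  x = 12: RHS = 0, y in [0]  -> 1 point(s)
  x = 13: RHS = 15, y in [7, 10]  -> 2 point(s)
  x = 15: RHS = 13, y in [8, 9]  -> 2 point(s)
  x = 16: RHS = 8, y in [5, 12]  -> 2 point(s)
Affine points: 13. Add the point at infinity: total = 14.

#E(F_17) = 14


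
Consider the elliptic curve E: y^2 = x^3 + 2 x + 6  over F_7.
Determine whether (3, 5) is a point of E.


Check whether y^2 = x^3 + 2 x + 6 (mod 7) for (x, y) = (3, 5).
LHS: y^2 = 5^2 mod 7 = 4
RHS: x^3 + 2 x + 6 = 3^3 + 2*3 + 6 mod 7 = 4
LHS = RHS

Yes, on the curve


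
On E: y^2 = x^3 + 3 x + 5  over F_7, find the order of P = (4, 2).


Compute successive multiples of P until we hit O:
  1P = (4, 2)
  2P = (1, 3)
  3P = (6, 1)
  4P = (6, 6)
  5P = (1, 4)
  6P = (4, 5)
  7P = O

ord(P) = 7


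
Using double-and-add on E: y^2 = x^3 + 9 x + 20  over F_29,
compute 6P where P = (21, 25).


k = 6 = 110_2 (binary, LSB first: 011)
Double-and-add from P = (21, 25):
  bit 0 = 0: acc unchanged = O
  bit 1 = 1: acc = O + (7, 22) = (7, 22)
  bit 2 = 1: acc = (7, 22) + (6, 0) = (7, 7)

6P = (7, 7)


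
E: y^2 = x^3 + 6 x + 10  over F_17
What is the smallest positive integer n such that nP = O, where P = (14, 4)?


Compute successive multiples of P until we hit O:
  1P = (14, 4)
  2P = (10, 4)
  3P = (10, 13)
  4P = (14, 13)
  5P = O

ord(P) = 5


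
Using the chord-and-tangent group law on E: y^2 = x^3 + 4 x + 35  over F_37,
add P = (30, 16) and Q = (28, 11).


P != Q, so use the chord formula.
s = (y2 - y1) / (x2 - x1) = (32) / (35) mod 37 = 21
x3 = s^2 - x1 - x2 mod 37 = 21^2 - 30 - 28 = 13
y3 = s (x1 - x3) - y1 mod 37 = 21 * (30 - 13) - 16 = 8

P + Q = (13, 8)


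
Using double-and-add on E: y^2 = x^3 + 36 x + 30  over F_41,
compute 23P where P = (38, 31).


k = 23 = 10111_2 (binary, LSB first: 11101)
Double-and-add from P = (38, 31):
  bit 0 = 1: acc = O + (38, 31) = (38, 31)
  bit 1 = 1: acc = (38, 31) + (15, 38) = (27, 12)
  bit 2 = 1: acc = (27, 12) + (21, 17) = (29, 17)
  bit 3 = 0: acc unchanged = (29, 17)
  bit 4 = 1: acc = (29, 17) + (3, 40) = (17, 26)

23P = (17, 26)


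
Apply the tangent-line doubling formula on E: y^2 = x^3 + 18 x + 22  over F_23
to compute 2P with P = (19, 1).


Doubling: s = (3 x1^2 + a) / (2 y1)
s = (3*19^2 + 18) / (2*1) mod 23 = 10
x3 = s^2 - 2 x1 mod 23 = 10^2 - 2*19 = 16
y3 = s (x1 - x3) - y1 mod 23 = 10 * (19 - 16) - 1 = 6

2P = (16, 6)


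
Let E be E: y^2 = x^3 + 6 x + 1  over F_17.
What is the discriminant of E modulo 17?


4 a^3 + 27 b^2 = 4*6^3 + 27*1^2 = 864 + 27 = 891
Delta = -16 * (891) = -14256
Delta mod 17 = 7

Delta = 7 (mod 17)


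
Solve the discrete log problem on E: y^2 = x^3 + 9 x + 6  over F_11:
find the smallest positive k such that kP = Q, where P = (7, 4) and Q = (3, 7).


Enumerate multiples of P until we hit Q = (3, 7):
  1P = (7, 4)
  2P = (6, 10)
  3P = (1, 4)
  4P = (3, 7)
Match found at i = 4.

k = 4


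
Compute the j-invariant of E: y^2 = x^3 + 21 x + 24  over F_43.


Delta = -16(4 a^3 + 27 b^2) mod 43 = 17
-1728 * (4 a)^3 = -1728 * (4*21)^3 mod 43 = 21
j = 21 * 17^(-1) mod 43 = 24

j = 24 (mod 43)


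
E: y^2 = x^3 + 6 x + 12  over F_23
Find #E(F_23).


For each x in F_23, count y with y^2 = x^3 + 6 x + 12 mod 23:
  x = 0: RHS = 12, y in [9, 14]  -> 2 point(s)
  x = 2: RHS = 9, y in [3, 20]  -> 2 point(s)
  x = 4: RHS = 8, y in [10, 13]  -> 2 point(s)
  x = 5: RHS = 6, y in [11, 12]  -> 2 point(s)
  x = 7: RHS = 6, y in [11, 12]  -> 2 point(s)
  x = 9: RHS = 13, y in [6, 17]  -> 2 point(s)
  x = 11: RHS = 6, y in [11, 12]  -> 2 point(s)
  x = 12: RHS = 18, y in [8, 15]  -> 2 point(s)
  x = 15: RHS = 4, y in [2, 21]  -> 2 point(s)
  x = 16: RHS = 18, y in [8, 15]  -> 2 point(s)
  x = 17: RHS = 13, y in [6, 17]  -> 2 point(s)
  x = 18: RHS = 18, y in [8, 15]  -> 2 point(s)
  x = 19: RHS = 16, y in [4, 19]  -> 2 point(s)
  x = 20: RHS = 13, y in [6, 17]  -> 2 point(s)
Affine points: 28. Add the point at infinity: total = 29.

#E(F_23) = 29


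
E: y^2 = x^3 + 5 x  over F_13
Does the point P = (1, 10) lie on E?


Check whether y^2 = x^3 + 5 x + 0 (mod 13) for (x, y) = (1, 10).
LHS: y^2 = 10^2 mod 13 = 9
RHS: x^3 + 5 x + 0 = 1^3 + 5*1 + 0 mod 13 = 6
LHS != RHS

No, not on the curve


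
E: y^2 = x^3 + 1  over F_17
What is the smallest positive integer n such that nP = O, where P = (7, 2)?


Compute successive multiples of P until we hit O:
  1P = (7, 2)
  2P = (1, 6)
  3P = (0, 16)
  4P = (14, 12)
  5P = (14, 5)
  6P = (0, 1)
  7P = (1, 11)
  8P = (7, 15)
  ... (continuing to 9P)
  9P = O

ord(P) = 9


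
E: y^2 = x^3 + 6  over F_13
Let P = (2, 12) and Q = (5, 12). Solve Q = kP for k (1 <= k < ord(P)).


Enumerate multiples of P until we hit Q = (5, 12):
  1P = (2, 12)
  2P = (6, 12)
  3P = (5, 1)
  4P = (5, 12)
Match found at i = 4.

k = 4


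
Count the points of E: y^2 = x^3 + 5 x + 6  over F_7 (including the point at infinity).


For each x in F_7, count y with y^2 = x^3 + 5 x + 6 mod 7:
  x = 5: RHS = 2, y in [3, 4]  -> 2 point(s)
  x = 6: RHS = 0, y in [0]  -> 1 point(s)
Affine points: 3. Add the point at infinity: total = 4.

#E(F_7) = 4


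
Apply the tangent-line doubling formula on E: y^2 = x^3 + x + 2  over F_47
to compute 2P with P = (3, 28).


Doubling: s = (3 x1^2 + a) / (2 y1)
s = (3*3^2 + 1) / (2*28) mod 47 = 24
x3 = s^2 - 2 x1 mod 47 = 24^2 - 2*3 = 6
y3 = s (x1 - x3) - y1 mod 47 = 24 * (3 - 6) - 28 = 41

2P = (6, 41)


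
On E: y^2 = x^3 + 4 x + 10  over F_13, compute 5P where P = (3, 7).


k = 5 = 101_2 (binary, LSB first: 101)
Double-and-add from P = (3, 7):
  bit 0 = 1: acc = O + (3, 7) = (3, 7)
  bit 1 = 0: acc unchanged = (3, 7)
  bit 2 = 1: acc = (3, 7) + (2, 0) = (5, 5)

5P = (5, 5)


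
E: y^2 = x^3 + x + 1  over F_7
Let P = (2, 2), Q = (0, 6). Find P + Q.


P != Q, so use the chord formula.
s = (y2 - y1) / (x2 - x1) = (4) / (5) mod 7 = 5
x3 = s^2 - x1 - x2 mod 7 = 5^2 - 2 - 0 = 2
y3 = s (x1 - x3) - y1 mod 7 = 5 * (2 - 2) - 2 = 5

P + Q = (2, 5)


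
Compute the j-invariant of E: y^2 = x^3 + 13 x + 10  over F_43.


Delta = -16(4 a^3 + 27 b^2) mod 43 = 17
-1728 * (4 a)^3 = -1728 * (4*13)^3 mod 43 = 16
j = 16 * 17^(-1) mod 43 = 6

j = 6 (mod 43)


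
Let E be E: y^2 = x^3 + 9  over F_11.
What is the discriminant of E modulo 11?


4 a^3 + 27 b^2 = 4*0^3 + 27*9^2 = 0 + 2187 = 2187
Delta = -16 * (2187) = -34992
Delta mod 11 = 10

Delta = 10 (mod 11)


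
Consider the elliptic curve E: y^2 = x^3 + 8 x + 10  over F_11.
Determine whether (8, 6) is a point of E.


Check whether y^2 = x^3 + 8 x + 10 (mod 11) for (x, y) = (8, 6).
LHS: y^2 = 6^2 mod 11 = 3
RHS: x^3 + 8 x + 10 = 8^3 + 8*8 + 10 mod 11 = 3
LHS = RHS

Yes, on the curve


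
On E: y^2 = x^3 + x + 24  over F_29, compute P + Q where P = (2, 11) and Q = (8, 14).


P != Q, so use the chord formula.
s = (y2 - y1) / (x2 - x1) = (3) / (6) mod 29 = 15
x3 = s^2 - x1 - x2 mod 29 = 15^2 - 2 - 8 = 12
y3 = s (x1 - x3) - y1 mod 29 = 15 * (2 - 12) - 11 = 13

P + Q = (12, 13)


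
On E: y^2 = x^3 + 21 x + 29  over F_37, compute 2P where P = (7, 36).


Doubling: s = (3 x1^2 + a) / (2 y1)
s = (3*7^2 + 21) / (2*36) mod 37 = 27
x3 = s^2 - 2 x1 mod 37 = 27^2 - 2*7 = 12
y3 = s (x1 - x3) - y1 mod 37 = 27 * (7 - 12) - 36 = 14

2P = (12, 14)


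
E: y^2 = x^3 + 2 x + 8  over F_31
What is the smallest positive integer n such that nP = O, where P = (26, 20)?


Compute successive multiples of P until we hit O:
  1P = (26, 20)
  2P = (30, 25)
  3P = (25, 20)
  4P = (11, 11)
  5P = (8, 28)
  6P = (6, 9)
  7P = (0, 16)
  8P = (23, 21)
  ... (continuing to 31P)
  31P = O

ord(P) = 31


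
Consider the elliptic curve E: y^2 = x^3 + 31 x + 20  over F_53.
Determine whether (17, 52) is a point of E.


Check whether y^2 = x^3 + 31 x + 20 (mod 53) for (x, y) = (17, 52).
LHS: y^2 = 52^2 mod 53 = 1
RHS: x^3 + 31 x + 20 = 17^3 + 31*17 + 20 mod 53 = 1
LHS = RHS

Yes, on the curve


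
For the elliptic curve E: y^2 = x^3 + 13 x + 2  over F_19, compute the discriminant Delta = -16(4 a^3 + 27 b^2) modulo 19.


4 a^3 + 27 b^2 = 4*13^3 + 27*2^2 = 8788 + 108 = 8896
Delta = -16 * (8896) = -142336
Delta mod 19 = 12

Delta = 12 (mod 19)


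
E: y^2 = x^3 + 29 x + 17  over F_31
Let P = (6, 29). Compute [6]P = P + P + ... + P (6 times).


k = 6 = 110_2 (binary, LSB first: 011)
Double-and-add from P = (6, 29):
  bit 0 = 0: acc unchanged = O
  bit 1 = 1: acc = O + (16, 19) = (16, 19)
  bit 2 = 1: acc = (16, 19) + (19, 7) = (12, 27)

6P = (12, 27)


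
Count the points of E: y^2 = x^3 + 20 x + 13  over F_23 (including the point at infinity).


For each x in F_23, count y with y^2 = x^3 + 20 x + 13 mod 23:
  x = 0: RHS = 13, y in [6, 17]  -> 2 point(s)
  x = 3: RHS = 8, y in [10, 13]  -> 2 point(s)
  x = 5: RHS = 8, y in [10, 13]  -> 2 point(s)
  x = 6: RHS = 4, y in [2, 21]  -> 2 point(s)
  x = 7: RHS = 13, y in [6, 17]  -> 2 point(s)
  x = 8: RHS = 18, y in [8, 15]  -> 2 point(s)
  x = 9: RHS = 2, y in [5, 18]  -> 2 point(s)
  x = 11: RHS = 0, y in [0]  -> 1 point(s)
  x = 12: RHS = 3, y in [7, 16]  -> 2 point(s)
  x = 13: RHS = 9, y in [3, 20]  -> 2 point(s)
  x = 14: RHS = 1, y in [1, 22]  -> 2 point(s)
  x = 15: RHS = 8, y in [10, 13]  -> 2 point(s)
  x = 16: RHS = 13, y in [6, 17]  -> 2 point(s)
  x = 18: RHS = 18, y in [8, 15]  -> 2 point(s)
  x = 20: RHS = 18, y in [8, 15]  -> 2 point(s)
Affine points: 29. Add the point at infinity: total = 30.

#E(F_23) = 30


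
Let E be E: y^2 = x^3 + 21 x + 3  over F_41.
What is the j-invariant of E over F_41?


Delta = -16(4 a^3 + 27 b^2) mod 41 = 40
-1728 * (4 a)^3 = -1728 * (4*21)^3 mod 41 = 34
j = 34 * 40^(-1) mod 41 = 7

j = 7 (mod 41)


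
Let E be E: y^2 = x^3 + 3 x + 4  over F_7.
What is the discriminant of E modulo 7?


4 a^3 + 27 b^2 = 4*3^3 + 27*4^2 = 108 + 432 = 540
Delta = -16 * (540) = -8640
Delta mod 7 = 5

Delta = 5 (mod 7)


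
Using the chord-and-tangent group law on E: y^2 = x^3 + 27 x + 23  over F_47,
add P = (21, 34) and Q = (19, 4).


P != Q, so use the chord formula.
s = (y2 - y1) / (x2 - x1) = (17) / (45) mod 47 = 15
x3 = s^2 - x1 - x2 mod 47 = 15^2 - 21 - 19 = 44
y3 = s (x1 - x3) - y1 mod 47 = 15 * (21 - 44) - 34 = 44

P + Q = (44, 44)


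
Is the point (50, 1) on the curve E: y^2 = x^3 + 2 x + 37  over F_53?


Check whether y^2 = x^3 + 2 x + 37 (mod 53) for (x, y) = (50, 1).
LHS: y^2 = 1^2 mod 53 = 1
RHS: x^3 + 2 x + 37 = 50^3 + 2*50 + 37 mod 53 = 4
LHS != RHS

No, not on the curve


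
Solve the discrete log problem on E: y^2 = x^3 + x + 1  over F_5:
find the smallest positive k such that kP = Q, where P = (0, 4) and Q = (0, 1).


Enumerate multiples of P until we hit Q = (0, 1):
  1P = (0, 4)
  2P = (4, 3)
  3P = (2, 4)
  4P = (3, 1)
  5P = (3, 4)
  6P = (2, 1)
  7P = (4, 2)
  8P = (0, 1)
Match found at i = 8.

k = 8


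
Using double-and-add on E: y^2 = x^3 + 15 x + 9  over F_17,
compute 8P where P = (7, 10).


k = 8 = 1000_2 (binary, LSB first: 0001)
Double-and-add from P = (7, 10):
  bit 0 = 0: acc unchanged = O
  bit 1 = 0: acc unchanged = O
  bit 2 = 0: acc unchanged = O
  bit 3 = 1: acc = O + (6, 14) = (6, 14)

8P = (6, 14)


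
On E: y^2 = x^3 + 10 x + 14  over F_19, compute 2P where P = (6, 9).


Doubling: s = (3 x1^2 + a) / (2 y1)
s = (3*6^2 + 10) / (2*9) mod 19 = 15
x3 = s^2 - 2 x1 mod 19 = 15^2 - 2*6 = 4
y3 = s (x1 - x3) - y1 mod 19 = 15 * (6 - 4) - 9 = 2

2P = (4, 2)


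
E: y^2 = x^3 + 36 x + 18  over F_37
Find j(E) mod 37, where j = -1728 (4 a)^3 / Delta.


Delta = -16(4 a^3 + 27 b^2) mod 37 = 30
-1728 * (4 a)^3 = -1728 * (4*36)^3 mod 37 = 36
j = 36 * 30^(-1) mod 37 = 16

j = 16 (mod 37)


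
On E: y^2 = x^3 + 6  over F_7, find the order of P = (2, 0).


Compute successive multiples of P until we hit O:
  1P = (2, 0)
  2P = O

ord(P) = 2


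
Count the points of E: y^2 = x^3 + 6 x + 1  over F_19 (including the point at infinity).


For each x in F_19, count y with y^2 = x^3 + 6 x + 1 mod 19:
  x = 0: RHS = 1, y in [1, 18]  -> 2 point(s)
  x = 5: RHS = 4, y in [2, 17]  -> 2 point(s)
  x = 6: RHS = 6, y in [5, 14]  -> 2 point(s)
  x = 7: RHS = 6, y in [5, 14]  -> 2 point(s)
  x = 9: RHS = 5, y in [9, 10]  -> 2 point(s)
  x = 10: RHS = 16, y in [4, 15]  -> 2 point(s)
  x = 11: RHS = 11, y in [7, 12]  -> 2 point(s)
  x = 14: RHS = 17, y in [6, 13]  -> 2 point(s)
  x = 17: RHS = 0, y in [0]  -> 1 point(s)
Affine points: 17. Add the point at infinity: total = 18.

#E(F_19) = 18


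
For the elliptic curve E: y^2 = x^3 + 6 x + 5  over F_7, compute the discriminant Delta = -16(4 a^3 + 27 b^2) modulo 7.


4 a^3 + 27 b^2 = 4*6^3 + 27*5^2 = 864 + 675 = 1539
Delta = -16 * (1539) = -24624
Delta mod 7 = 2

Delta = 2 (mod 7)


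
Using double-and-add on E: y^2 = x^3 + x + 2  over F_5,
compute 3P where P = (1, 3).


k = 3 = 11_2 (binary, LSB first: 11)
Double-and-add from P = (1, 3):
  bit 0 = 1: acc = O + (1, 3) = (1, 3)
  bit 1 = 1: acc = (1, 3) + (4, 0) = (1, 2)

3P = (1, 2)


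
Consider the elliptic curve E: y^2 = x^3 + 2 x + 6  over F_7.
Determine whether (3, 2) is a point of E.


Check whether y^2 = x^3 + 2 x + 6 (mod 7) for (x, y) = (3, 2).
LHS: y^2 = 2^2 mod 7 = 4
RHS: x^3 + 2 x + 6 = 3^3 + 2*3 + 6 mod 7 = 4
LHS = RHS

Yes, on the curve


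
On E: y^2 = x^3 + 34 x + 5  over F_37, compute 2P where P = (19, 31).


Doubling: s = (3 x1^2 + a) / (2 y1)
s = (3*19^2 + 34) / (2*31) mod 37 = 21
x3 = s^2 - 2 x1 mod 37 = 21^2 - 2*19 = 33
y3 = s (x1 - x3) - y1 mod 37 = 21 * (19 - 33) - 31 = 8

2P = (33, 8)


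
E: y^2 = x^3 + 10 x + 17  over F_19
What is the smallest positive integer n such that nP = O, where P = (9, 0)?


Compute successive multiples of P until we hit O:
  1P = (9, 0)
  2P = O

ord(P) = 2


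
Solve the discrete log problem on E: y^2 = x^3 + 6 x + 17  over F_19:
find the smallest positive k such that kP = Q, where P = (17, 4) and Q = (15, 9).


Enumerate multiples of P until we hit Q = (15, 9):
  1P = (17, 4)
  2P = (15, 10)
  3P = (15, 9)
Match found at i = 3.

k = 3


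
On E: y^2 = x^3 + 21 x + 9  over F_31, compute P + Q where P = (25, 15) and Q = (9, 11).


P != Q, so use the chord formula.
s = (y2 - y1) / (x2 - x1) = (27) / (15) mod 31 = 8
x3 = s^2 - x1 - x2 mod 31 = 8^2 - 25 - 9 = 30
y3 = s (x1 - x3) - y1 mod 31 = 8 * (25 - 30) - 15 = 7

P + Q = (30, 7)


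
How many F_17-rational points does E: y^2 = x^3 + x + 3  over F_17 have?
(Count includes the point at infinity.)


For each x in F_17, count y with y^2 = x^3 + 1 x + 3 mod 17:
  x = 2: RHS = 13, y in [8, 9]  -> 2 point(s)
  x = 3: RHS = 16, y in [4, 13]  -> 2 point(s)
  x = 6: RHS = 4, y in [2, 15]  -> 2 point(s)
  x = 7: RHS = 13, y in [8, 9]  -> 2 point(s)
  x = 8: RHS = 13, y in [8, 9]  -> 2 point(s)
  x = 11: RHS = 2, y in [6, 11]  -> 2 point(s)
  x = 12: RHS = 9, y in [3, 14]  -> 2 point(s)
  x = 16: RHS = 1, y in [1, 16]  -> 2 point(s)
Affine points: 16. Add the point at infinity: total = 17.

#E(F_17) = 17


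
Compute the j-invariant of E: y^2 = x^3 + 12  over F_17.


Delta = -16(4 a^3 + 27 b^2) mod 17 = 12
-1728 * (4 a)^3 = -1728 * (4*0)^3 mod 17 = 0
j = 0 * 12^(-1) mod 17 = 0

j = 0 (mod 17)


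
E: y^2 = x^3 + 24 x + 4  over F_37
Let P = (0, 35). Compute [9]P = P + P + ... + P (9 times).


k = 9 = 1001_2 (binary, LSB first: 1001)
Double-and-add from P = (0, 35):
  bit 0 = 1: acc = O + (0, 35) = (0, 35)
  bit 1 = 0: acc unchanged = (0, 35)
  bit 2 = 0: acc unchanged = (0, 35)
  bit 3 = 1: acc = (0, 35) + (19, 17) = (19, 20)

9P = (19, 20)


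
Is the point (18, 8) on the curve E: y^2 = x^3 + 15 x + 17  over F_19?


Check whether y^2 = x^3 + 15 x + 17 (mod 19) for (x, y) = (18, 8).
LHS: y^2 = 8^2 mod 19 = 7
RHS: x^3 + 15 x + 17 = 18^3 + 15*18 + 17 mod 19 = 1
LHS != RHS

No, not on the curve


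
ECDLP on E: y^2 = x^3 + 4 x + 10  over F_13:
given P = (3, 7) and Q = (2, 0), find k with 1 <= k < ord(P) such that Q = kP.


Enumerate multiples of P until we hit Q = (2, 0):
  1P = (3, 7)
  2P = (6, 4)
  3P = (5, 8)
  4P = (2, 0)
Match found at i = 4.

k = 4


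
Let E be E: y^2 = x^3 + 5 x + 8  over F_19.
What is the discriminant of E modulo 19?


4 a^3 + 27 b^2 = 4*5^3 + 27*8^2 = 500 + 1728 = 2228
Delta = -16 * (2228) = -35648
Delta mod 19 = 15

Delta = 15 (mod 19)


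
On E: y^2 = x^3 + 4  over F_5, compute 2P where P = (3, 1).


Doubling: s = (3 x1^2 + a) / (2 y1)
s = (3*3^2 + 0) / (2*1) mod 5 = 1
x3 = s^2 - 2 x1 mod 5 = 1^2 - 2*3 = 0
y3 = s (x1 - x3) - y1 mod 5 = 1 * (3 - 0) - 1 = 2

2P = (0, 2)


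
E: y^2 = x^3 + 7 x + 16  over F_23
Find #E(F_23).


For each x in F_23, count y with y^2 = x^3 + 7 x + 16 mod 23:
  x = 0: RHS = 16, y in [4, 19]  -> 2 point(s)
  x = 1: RHS = 1, y in [1, 22]  -> 2 point(s)
  x = 3: RHS = 18, y in [8, 15]  -> 2 point(s)
  x = 4: RHS = 16, y in [4, 19]  -> 2 point(s)
  x = 8: RHS = 9, y in [3, 20]  -> 2 point(s)
  x = 9: RHS = 3, y in [7, 16]  -> 2 point(s)
  x = 13: RHS = 4, y in [2, 21]  -> 2 point(s)
  x = 14: RHS = 6, y in [11, 12]  -> 2 point(s)
  x = 15: RHS = 0, y in [0]  -> 1 point(s)
  x = 19: RHS = 16, y in [4, 19]  -> 2 point(s)
  x = 22: RHS = 8, y in [10, 13]  -> 2 point(s)
Affine points: 21. Add the point at infinity: total = 22.

#E(F_23) = 22


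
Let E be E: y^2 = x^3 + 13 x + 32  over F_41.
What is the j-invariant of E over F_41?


Delta = -16(4 a^3 + 27 b^2) mod 41 = 3
-1728 * (4 a)^3 = -1728 * (4*13)^3 mod 41 = 9
j = 9 * 3^(-1) mod 41 = 3

j = 3 (mod 41)


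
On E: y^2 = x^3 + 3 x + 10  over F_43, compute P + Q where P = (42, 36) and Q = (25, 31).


P != Q, so use the chord formula.
s = (y2 - y1) / (x2 - x1) = (38) / (26) mod 43 = 18
x3 = s^2 - x1 - x2 mod 43 = 18^2 - 42 - 25 = 42
y3 = s (x1 - x3) - y1 mod 43 = 18 * (42 - 42) - 36 = 7

P + Q = (42, 7)


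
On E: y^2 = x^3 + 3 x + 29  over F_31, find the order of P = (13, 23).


Compute successive multiples of P until we hit O:
  1P = (13, 23)
  2P = (14, 5)
  3P = (18, 5)
  4P = (8, 21)
  5P = (30, 26)
  6P = (23, 19)
  7P = (15, 15)
  8P = (19, 1)
  ... (continuing to 29P)
  29P = O

ord(P) = 29


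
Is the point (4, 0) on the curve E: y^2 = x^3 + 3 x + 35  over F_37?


Check whether y^2 = x^3 + 3 x + 35 (mod 37) for (x, y) = (4, 0).
LHS: y^2 = 0^2 mod 37 = 0
RHS: x^3 + 3 x + 35 = 4^3 + 3*4 + 35 mod 37 = 0
LHS = RHS

Yes, on the curve
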